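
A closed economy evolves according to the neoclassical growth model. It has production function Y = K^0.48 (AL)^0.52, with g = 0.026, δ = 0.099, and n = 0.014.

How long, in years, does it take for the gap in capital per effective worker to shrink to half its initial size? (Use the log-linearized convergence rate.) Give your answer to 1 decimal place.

t_½ ≈ 9.6 years

Near the steady state the convergence rate is λ = (1 − α)(n + g + δ).
λ = (1 − 0.48) × 0.139 = 0.52 × 0.139 = 0.07228
Half-life = ln 2 / λ = 0.6931 / 0.07228 ≈ 9.59 years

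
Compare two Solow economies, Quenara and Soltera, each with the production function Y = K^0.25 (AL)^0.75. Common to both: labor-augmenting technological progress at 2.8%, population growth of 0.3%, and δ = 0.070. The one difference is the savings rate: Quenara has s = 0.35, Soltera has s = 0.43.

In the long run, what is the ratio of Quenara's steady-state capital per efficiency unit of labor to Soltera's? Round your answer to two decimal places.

Steady-state k* = [s/(n + g + δ)]^(1/(1−α)), so the ratio is [ (s_Q/(n + g + δ)_Q) / (s_S/(n + g + δ)_S) ]^1.3333.
s_Q/(n + g + δ)_Q = 0.35/0.101 = 3.4653; s_S/(n + g + δ)_S = 0.43/0.101 = 4.2574.
Ratio = (3.4653/4.2574)^1.3333 = 0.8139^1.3333 ≈ 0.7599

ratio ≈ 0.76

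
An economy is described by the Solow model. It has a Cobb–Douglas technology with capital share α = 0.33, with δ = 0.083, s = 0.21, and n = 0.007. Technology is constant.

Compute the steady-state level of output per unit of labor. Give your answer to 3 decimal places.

y* = 1.518

In steady state, investment equals break-even investment: s·k^α = (n + δ)·k.
Rearranging, k^(1−α) = s / (n + δ).
k^0.67 = 0.21 / (0.007 + 0.083) = 0.21 / 0.090 = 2.3333
k* = 2.3333^(1/0.67) ≈ 3.5417
y* = (k*)^α = 3.5417^0.33 ≈ 1.5179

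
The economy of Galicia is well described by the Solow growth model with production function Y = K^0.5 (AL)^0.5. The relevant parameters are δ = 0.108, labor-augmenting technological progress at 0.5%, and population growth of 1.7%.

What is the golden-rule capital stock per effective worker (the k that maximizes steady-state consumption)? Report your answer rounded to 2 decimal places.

The golden rule sets f'(k) = n + g + δ, i.e. α·k^(α−1) = n + g + δ.
So k^(1−α) = α / (n + g + δ) = 0.5 / 0.130 = 3.8462.
k_gold = 3.8462^(1/0.5) ≈ 14.7933

k_gold ≈ 14.79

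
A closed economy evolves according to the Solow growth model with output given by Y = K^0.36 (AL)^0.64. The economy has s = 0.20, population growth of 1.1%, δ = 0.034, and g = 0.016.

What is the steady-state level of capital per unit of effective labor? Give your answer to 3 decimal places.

k* ≈ 6.394

At the steady state, Δk = 0, so s·k^α = (n + g + δ)·k.
Dividing both sides by k: k^(1−α) = s / (n + g + δ).
k^0.64 = 0.20 / (0.011 + 0.016 + 0.034) = 0.20 / 0.061 = 3.2787
k* = 3.2787^(1/0.64) ≈ 6.3942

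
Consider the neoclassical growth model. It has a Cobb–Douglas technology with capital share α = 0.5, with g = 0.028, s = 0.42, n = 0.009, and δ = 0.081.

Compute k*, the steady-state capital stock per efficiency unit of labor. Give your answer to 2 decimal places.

k* = 12.67

Steady state requires s·f(k) = (n + g + δ)·k, i.e. s·k^α = (n + g + δ)·k.
Rearranging, k^(1−α) = s / (n + g + δ).
k^0.5 = 0.42 / (0.009 + 0.028 + 0.081) = 0.42 / 0.118 = 3.5593
k* = 3.5593^(1/0.5) ≈ 12.6686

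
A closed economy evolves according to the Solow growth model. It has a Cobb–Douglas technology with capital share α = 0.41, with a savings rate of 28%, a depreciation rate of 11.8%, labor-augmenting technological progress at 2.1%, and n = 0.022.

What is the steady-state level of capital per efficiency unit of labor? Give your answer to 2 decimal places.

k* = 2.55

Steady state requires s·f(k) = (n + g + δ)·k, i.e. s·k^α = (n + g + δ)·k.
Dividing both sides by k: k^(1−α) = s / (n + g + δ).
k^0.59 = 0.28 / (0.022 + 0.021 + 0.118) = 0.28 / 0.161 = 1.7391
k* = 1.7391^(1/0.59) ≈ 2.5546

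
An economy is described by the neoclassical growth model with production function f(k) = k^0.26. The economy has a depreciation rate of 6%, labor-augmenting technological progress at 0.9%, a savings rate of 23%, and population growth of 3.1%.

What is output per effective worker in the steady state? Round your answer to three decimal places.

Steady state requires s·f(k) = (n + g + δ)·k, i.e. s·k^α = (n + g + δ)·k.
Rearranging, k^(1−α) = s / (n + g + δ).
k^0.74 = 0.23 / (0.031 + 0.009 + 0.060) = 0.23 / 0.100 = 2.3000
k* = 2.3000^(1/0.74) ≈ 3.0819
y* = (k*)^α = 3.0819^0.26 ≈ 1.3400

y* ≈ 1.340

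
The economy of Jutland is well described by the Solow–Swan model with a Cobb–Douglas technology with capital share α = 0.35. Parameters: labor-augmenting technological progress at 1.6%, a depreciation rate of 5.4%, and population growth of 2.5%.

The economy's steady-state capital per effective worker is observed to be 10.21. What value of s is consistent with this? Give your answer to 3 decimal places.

s ≈ 0.430

At the steady state, Δk = 0, so s·k^α = (n + g + δ)·k.
So s / (n + g + δ) = (k*)^(1−α) = 10.21^0.65 = 4.5276.
Therefore s = 4.5276 × (n + g + δ) = 4.5276 × 0.095 = 0.4301.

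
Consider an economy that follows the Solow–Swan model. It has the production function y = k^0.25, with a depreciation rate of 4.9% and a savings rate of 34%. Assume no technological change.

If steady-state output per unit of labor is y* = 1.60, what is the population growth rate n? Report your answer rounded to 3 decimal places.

n ≈ 0.034

In steady state, investment equals break-even investment: s·k^α = (n + δ)·k.
Since y* = [s/(n + δ)]^(α/(1−α)), we have s/(n + δ) = (y*)^((1−α)/α) = 1.60^3 = 4.0960.
Therefore n + δ = s / 4.0960 = 0.34 / 4.0960 = 0.0830, so n = 0.0830 − 0.049 = 0.0340.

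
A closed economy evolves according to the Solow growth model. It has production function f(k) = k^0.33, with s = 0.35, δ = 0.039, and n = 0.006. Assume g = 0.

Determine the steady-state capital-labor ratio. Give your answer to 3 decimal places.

k* = 21.362

Steady state requires s·f(k) = (n + δ)·k, i.e. s·k^α = (n + δ)·k.
Rearranging, k^(1−α) = s / (n + δ).
k^0.67 = 0.35 / (0.006 + 0.039) = 0.35 / 0.045 = 7.7778
k* = 7.7778^(1/0.67) ≈ 21.3618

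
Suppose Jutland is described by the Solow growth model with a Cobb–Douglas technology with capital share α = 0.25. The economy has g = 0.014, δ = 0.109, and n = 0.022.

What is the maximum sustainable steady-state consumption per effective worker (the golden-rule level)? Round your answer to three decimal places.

c_gold ≈ 0.899

At the golden rule, f'(k) = n + g + δ, so α·k^(α−1) = n + g + δ and k_gold = (α/(n + g + δ))^(1/(1−α)).
k_gold = (0.25/0.145)^(1/0.75) = 1.7241^1.3333 ≈ 2.0673
c_gold = f(k_gold) − (n + g + δ)·k_gold = 1.1991 − 0.145×2.0673 ≈ 0.8993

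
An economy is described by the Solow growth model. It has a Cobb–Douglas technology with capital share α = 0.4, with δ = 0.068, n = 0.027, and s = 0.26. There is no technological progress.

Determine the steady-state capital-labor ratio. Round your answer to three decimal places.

In steady state, investment equals break-even investment: s·k^α = (n + δ)·k.
Rearranging, k^(1−α) = s / (n + δ).
k^0.6 = 0.26 / (0.027 + 0.068) = 0.26 / 0.095 = 2.7368
k* = 2.7368^(1/0.6) ≈ 5.3547

k* = 5.355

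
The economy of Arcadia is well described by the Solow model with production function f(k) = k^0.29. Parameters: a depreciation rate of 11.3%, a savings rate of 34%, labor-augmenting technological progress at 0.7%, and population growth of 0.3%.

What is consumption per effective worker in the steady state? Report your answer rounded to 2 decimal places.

c* ≈ 1.00

In steady state, investment equals break-even investment: s·k^α = (n + g + δ)·k.
Dividing both sides by k: k^(1−α) = s / (n + g + δ).
k^0.71 = 0.34 / (0.003 + 0.007 + 0.113) = 0.34 / 0.123 = 2.7642
k* = 2.7642^(1/0.71) ≈ 4.1872
y* = (k*)^α = 4.1872^0.29 ≈ 1.5148
c* = (1 − s)·y* = (1 − 0.34) × 1.5148 ≈ 0.9998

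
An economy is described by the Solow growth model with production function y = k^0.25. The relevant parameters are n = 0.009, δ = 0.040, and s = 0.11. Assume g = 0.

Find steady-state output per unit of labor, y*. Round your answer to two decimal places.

At the steady state, Δk = 0, so s·k^α = (n + δ)·k.
Dividing both sides by k: k^(1−α) = s / (n + δ).
k^0.75 = 0.11 / (0.009 + 0.040) = 0.11 / 0.049 = 2.2449
k* = 2.2449^(1/0.75) ≈ 2.9394
y* = (k*)^α = 2.9394^0.25 ≈ 1.3094

y* = 1.31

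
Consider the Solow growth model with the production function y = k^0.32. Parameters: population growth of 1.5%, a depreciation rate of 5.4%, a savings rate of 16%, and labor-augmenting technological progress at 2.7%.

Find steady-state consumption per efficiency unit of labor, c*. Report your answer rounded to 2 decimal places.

At the steady state, Δk = 0, so s·k^α = (n + g + δ)·k.
Dividing both sides by k: k^(1−α) = s / (n + g + δ).
k^0.68 = 0.16 / (0.015 + 0.027 + 0.054) = 0.16 / 0.096 = 1.6667
k* = 1.6667^(1/0.68) ≈ 2.1196
y* = (k*)^α = 2.1196^0.32 ≈ 1.2717
c* = (1 − s)·y* = (1 − 0.16) × 1.2717 ≈ 1.0682

c* ≈ 1.07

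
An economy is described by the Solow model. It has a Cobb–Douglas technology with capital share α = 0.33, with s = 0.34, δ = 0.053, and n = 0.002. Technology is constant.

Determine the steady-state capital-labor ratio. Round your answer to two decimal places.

At the steady state, Δk = 0, so s·k^α = (n + δ)·k.
Rearranging, k^(1−α) = s / (n + δ).
k^0.67 = 0.34 / (0.002 + 0.053) = 0.34 / 0.055 = 6.1818
k* = 6.1818^(1/0.67) ≈ 15.1624

k* ≈ 15.16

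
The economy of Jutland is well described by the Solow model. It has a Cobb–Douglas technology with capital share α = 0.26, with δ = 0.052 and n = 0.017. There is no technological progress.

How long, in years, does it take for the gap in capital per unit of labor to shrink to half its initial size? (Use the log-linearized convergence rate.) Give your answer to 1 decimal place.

Near the steady state the convergence rate is λ = (1 − α)(n + δ).
λ = (1 − 0.26) × 0.069 = 0.74 × 0.069 = 0.05106
Half-life = ln 2 / λ = 0.6931 / 0.05106 ≈ 13.57 years

about 13.6 years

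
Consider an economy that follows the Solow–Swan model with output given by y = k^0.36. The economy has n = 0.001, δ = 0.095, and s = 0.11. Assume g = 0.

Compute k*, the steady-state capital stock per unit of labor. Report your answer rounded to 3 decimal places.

At the steady state, Δk = 0, so s·k^α = (n + δ)·k.
Dividing both sides by k: k^(1−α) = s / (n + δ).
k^0.64 = 0.11 / (0.001 + 0.095) = 0.11 / 0.096 = 1.1458
k* = 1.1458^(1/0.64) ≈ 1.2370

k* = 1.237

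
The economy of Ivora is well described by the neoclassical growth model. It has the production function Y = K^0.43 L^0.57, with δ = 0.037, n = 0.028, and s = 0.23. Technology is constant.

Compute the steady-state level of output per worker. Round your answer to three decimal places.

In steady state, investment equals break-even investment: s·k^α = (n + δ)·k.
Rearranging, k^(1−α) = s / (n + δ).
k^0.57 = 0.23 / (0.028 + 0.037) = 0.23 / 0.065 = 3.5385
k* = 3.5385^(1/0.57) ≈ 9.1800
y* = (k*)^α = 9.1800^0.43 ≈ 2.5943

y* = 2.594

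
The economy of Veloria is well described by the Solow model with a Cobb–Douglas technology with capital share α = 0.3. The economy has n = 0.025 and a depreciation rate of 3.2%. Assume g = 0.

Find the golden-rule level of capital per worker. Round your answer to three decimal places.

The golden rule sets f'(k) = n + δ, i.e. α·k^(α−1) = n + δ.
So k^(1−α) = α / (n + δ) = 0.3 / 0.057 = 5.2632.
k_gold = 5.2632^(1/0.7) ≈ 10.7240

k_gold ≈ 10.724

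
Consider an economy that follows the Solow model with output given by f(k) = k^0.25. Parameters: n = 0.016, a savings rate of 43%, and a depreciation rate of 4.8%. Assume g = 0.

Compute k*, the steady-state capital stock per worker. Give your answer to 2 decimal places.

k* ≈ 12.68

At the steady state, Δk = 0, so s·k^α = (n + δ)·k.
Rearranging, k^(1−α) = s / (n + δ).
k^0.75 = 0.43 / (0.016 + 0.048) = 0.43 / 0.064 = 6.7188
k* = 6.7188^(1/0.75) ≈ 12.6781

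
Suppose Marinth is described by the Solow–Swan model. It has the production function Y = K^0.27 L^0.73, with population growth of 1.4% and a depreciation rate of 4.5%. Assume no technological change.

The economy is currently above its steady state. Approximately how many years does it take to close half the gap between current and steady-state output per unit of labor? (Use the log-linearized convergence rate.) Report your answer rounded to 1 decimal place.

Near the steady state the convergence rate is λ = (1 − α)(n + δ).
λ = (1 − 0.27) × 0.059 = 0.73 × 0.059 = 0.04307
Half-life = ln 2 / λ = 0.6931 / 0.04307 ≈ 16.09 years

t_½ ≈ 16.1 years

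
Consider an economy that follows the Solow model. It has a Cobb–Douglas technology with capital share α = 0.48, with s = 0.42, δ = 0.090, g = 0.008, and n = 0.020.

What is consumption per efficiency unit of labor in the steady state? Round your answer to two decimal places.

c* = 1.87

At the steady state, Δk = 0, so s·k^α = (n + g + δ)·k.
Rearranging, k^(1−α) = s / (n + g + δ).
k^0.52 = 0.42 / (0.020 + 0.008 + 0.090) = 0.42 / 0.118 = 3.5593
k* = 3.5593^(1/0.52) ≈ 11.4899
y* = (k*)^α = 11.4899^0.48 ≈ 3.2281
c* = (1 − s)·y* = (1 − 0.42) × 3.2281 ≈ 1.8723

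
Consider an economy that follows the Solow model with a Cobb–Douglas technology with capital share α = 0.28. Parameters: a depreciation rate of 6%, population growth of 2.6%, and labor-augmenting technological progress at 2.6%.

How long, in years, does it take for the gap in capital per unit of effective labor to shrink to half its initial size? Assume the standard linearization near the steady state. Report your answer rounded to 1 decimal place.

Near the steady state the convergence rate is λ = (1 − α)(n + g + δ).
λ = (1 − 0.28) × 0.112 = 0.72 × 0.112 = 0.08064
Half-life = ln 2 / λ = 0.6931 / 0.08064 ≈ 8.59 years

about 8.6 years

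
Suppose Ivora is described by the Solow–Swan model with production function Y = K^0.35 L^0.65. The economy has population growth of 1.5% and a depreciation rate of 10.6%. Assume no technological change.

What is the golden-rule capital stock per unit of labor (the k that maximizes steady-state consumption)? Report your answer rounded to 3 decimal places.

The golden rule sets f'(k) = n + δ, i.e. α·k^(α−1) = n + δ.
So k^(1−α) = α / (n + δ) = 0.35 / 0.121 = 2.8926.
k_gold = 2.8926^(1/0.65) ≈ 5.1248

k_gold ≈ 5.125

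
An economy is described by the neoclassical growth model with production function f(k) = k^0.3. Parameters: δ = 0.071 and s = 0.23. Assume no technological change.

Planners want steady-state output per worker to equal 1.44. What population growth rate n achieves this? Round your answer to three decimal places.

At the steady state, Δk = 0, so s·k^α = (n + δ)·k.
Since y* = [s/(n + δ)]^(α/(1−α)), we have s/(n + δ) = (y*)^((1−α)/α) = 1.44^2.3333 = 2.3416.
Therefore n + δ = s / 2.3416 = 0.23 / 2.3416 = 0.0982, so n = 0.0982 − 0.071 = 0.0272.

n ≈ 0.027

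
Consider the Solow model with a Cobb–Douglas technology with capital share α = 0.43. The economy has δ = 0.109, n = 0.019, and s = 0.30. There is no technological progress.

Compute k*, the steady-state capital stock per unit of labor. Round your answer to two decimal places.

k* = 4.46

In steady state, investment equals break-even investment: s·k^α = (n + δ)·k.
Dividing both sides by k: k^(1−α) = s / (n + δ).
k^0.57 = 0.30 / (0.019 + 0.109) = 0.30 / 0.128 = 2.3438
k* = 2.3438^(1/0.57) ≈ 4.4564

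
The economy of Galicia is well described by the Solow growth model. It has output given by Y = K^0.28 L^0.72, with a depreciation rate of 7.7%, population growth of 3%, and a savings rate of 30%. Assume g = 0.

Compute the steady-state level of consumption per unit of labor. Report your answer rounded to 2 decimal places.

At the steady state, Δk = 0, so s·k^α = (n + δ)·k.
Rearranging, k^(1−α) = s / (n + δ).
k^0.72 = 0.30 / (0.030 + 0.077) = 0.30 / 0.107 = 2.8037
k* = 2.8037^(1/0.72) ≈ 4.1865
y* = (k*)^α = 4.1865^0.28 ≈ 1.4932
c* = (1 − s)·y* = (1 − 0.30) × 1.4932 ≈ 1.0452

c* ≈ 1.05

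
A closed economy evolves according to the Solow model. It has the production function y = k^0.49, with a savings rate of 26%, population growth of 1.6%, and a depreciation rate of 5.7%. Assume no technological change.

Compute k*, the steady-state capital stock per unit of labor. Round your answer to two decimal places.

k* ≈ 12.07

At the steady state, Δk = 0, so s·k^α = (n + δ)·k.
Dividing both sides by k: k^(1−α) = s / (n + δ).
k^0.51 = 0.26 / (0.016 + 0.057) = 0.26 / 0.073 = 3.5616
k* = 3.5616^(1/0.51) ≈ 12.0686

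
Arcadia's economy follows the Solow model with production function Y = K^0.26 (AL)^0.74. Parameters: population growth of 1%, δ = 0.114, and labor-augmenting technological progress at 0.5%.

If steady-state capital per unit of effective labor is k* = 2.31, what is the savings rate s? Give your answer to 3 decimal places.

s ≈ 0.240

In steady state, investment equals break-even investment: s·k^α = (n + g + δ)·k.
So s / (n + g + δ) = (k*)^(1−α) = 2.31^0.74 = 1.8581.
Therefore s = 1.8581 × (n + g + δ) = 1.8581 × 0.129 = 0.2397.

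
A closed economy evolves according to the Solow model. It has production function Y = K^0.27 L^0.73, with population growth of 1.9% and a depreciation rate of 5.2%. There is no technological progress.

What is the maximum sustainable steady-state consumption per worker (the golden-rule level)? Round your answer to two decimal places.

c_gold ≈ 1.20

At the golden rule, f'(k) = n + δ, so α·k^(α−1) = n + δ and k_gold = (α/(n + δ))^(1/(1−α)).
k_gold = (0.27/0.071)^(1/0.73) = 3.8028^1.3699 ≈ 6.2328
c_gold = f(k_gold) − (n + δ)·k_gold = 1.6389 − 0.071×6.2328 ≈ 1.1964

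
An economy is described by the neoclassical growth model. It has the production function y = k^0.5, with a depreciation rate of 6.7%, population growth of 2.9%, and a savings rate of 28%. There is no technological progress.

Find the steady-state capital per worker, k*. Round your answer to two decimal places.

k* = 8.51

In steady state, investment equals break-even investment: s·k^α = (n + δ)·k.
Rearranging, k^(1−α) = s / (n + δ).
k^0.5 = 0.28 / (0.029 + 0.067) = 0.28 / 0.096 = 2.9167
k* = 2.9167^(1/0.5) ≈ 8.5071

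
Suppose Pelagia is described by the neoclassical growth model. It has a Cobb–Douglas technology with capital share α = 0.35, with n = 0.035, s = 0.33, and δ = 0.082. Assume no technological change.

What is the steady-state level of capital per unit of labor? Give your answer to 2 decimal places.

Steady state requires s·f(k) = (n + δ)·k, i.e. s·k^α = (n + δ)·k.
Dividing both sides by k: k^(1−α) = s / (n + δ).
k^0.65 = 0.33 / (0.035 + 0.082) = 0.33 / 0.117 = 2.8205
k* = 2.8205^(1/0.65) ≈ 4.9296

k* = 4.93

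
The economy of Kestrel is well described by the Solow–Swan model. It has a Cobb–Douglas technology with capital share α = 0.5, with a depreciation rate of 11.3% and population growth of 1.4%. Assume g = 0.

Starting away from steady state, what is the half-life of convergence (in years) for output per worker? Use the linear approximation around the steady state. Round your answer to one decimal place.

half-life ≈ 10.9 years

Near the steady state the convergence rate is λ = (1 − α)(n + δ).
λ = (1 − 0.5) × 0.127 = 0.5 × 0.127 = 0.0635
Half-life = ln 2 / λ = 0.6931 / 0.0635 ≈ 10.91 years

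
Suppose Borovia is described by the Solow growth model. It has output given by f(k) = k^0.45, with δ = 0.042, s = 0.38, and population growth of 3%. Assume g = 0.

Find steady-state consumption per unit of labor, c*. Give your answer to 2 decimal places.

In steady state, investment equals break-even investment: s·k^α = (n + δ)·k.
Rearranging, k^(1−α) = s / (n + δ).
k^0.55 = 0.38 / (0.030 + 0.042) = 0.38 / 0.072 = 5.2778
k* = 5.2778^(1/0.55) ≈ 20.5850
y* = (k*)^α = 20.5850^0.45 ≈ 3.9003
c* = (1 − s)·y* = (1 − 0.38) × 3.9003 ≈ 2.4182

c* = 2.42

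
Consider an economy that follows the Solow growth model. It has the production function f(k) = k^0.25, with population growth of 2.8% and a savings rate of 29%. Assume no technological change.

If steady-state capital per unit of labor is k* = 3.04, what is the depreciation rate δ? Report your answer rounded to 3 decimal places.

δ ≈ 0.098

In steady state, investment equals break-even investment: s·k^α = (n + δ)·k.
So s / (n + δ) = (k*)^(1−α) = 3.04^0.75 = 2.3023.
Therefore n + δ = s / 2.3023 = 0.29 / 2.3023 = 0.1260, so δ = 0.1260 − 0.028 = 0.0980.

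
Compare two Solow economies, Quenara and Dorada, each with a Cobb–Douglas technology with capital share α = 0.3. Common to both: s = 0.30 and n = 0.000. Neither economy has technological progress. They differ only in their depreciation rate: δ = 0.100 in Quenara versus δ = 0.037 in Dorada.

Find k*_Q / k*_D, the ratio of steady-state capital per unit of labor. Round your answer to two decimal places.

ratio ≈ 0.24

Steady-state k* = [s/(n + δ)]^(1/(1−α)), so the ratio is [ (s_Q/(n + δ)_Q) / (s_D/(n + δ)_D) ]^1.4286.
s_Q/(n + δ)_Q = 0.30/0.100 = 3.0000; s_D/(n + δ)_D = 0.30/0.037 = 8.1081.
Ratio = (3.0000/8.1081)^1.4286 = 0.3700^1.4286 ≈ 0.2416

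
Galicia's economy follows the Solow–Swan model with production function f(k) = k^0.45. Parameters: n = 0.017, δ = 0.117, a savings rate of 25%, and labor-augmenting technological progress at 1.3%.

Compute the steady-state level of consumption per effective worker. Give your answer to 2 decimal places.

At the steady state, Δk = 0, so s·k^α = (n + g + δ)·k.
Rearranging, k^(1−α) = s / (n + g + δ).
k^0.55 = 0.25 / (0.017 + 0.013 + 0.117) = 0.25 / 0.147 = 1.7007
k* = 1.7007^(1/0.55) ≈ 2.6262
y* = (k*)^α = 2.6262^0.45 ≈ 1.5442
c* = (1 − s)·y* = (1 − 0.25) × 1.5442 ≈ 1.1582

c* ≈ 1.16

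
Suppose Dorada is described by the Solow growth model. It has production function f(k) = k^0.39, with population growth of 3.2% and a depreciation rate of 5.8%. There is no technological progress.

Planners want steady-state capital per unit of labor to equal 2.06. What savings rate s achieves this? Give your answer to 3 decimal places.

s ≈ 0.140

At the steady state, Δk = 0, so s·k^α = (n + δ)·k.
So s / (n + δ) = (k*)^(1−α) = 2.06^0.61 = 1.5540.
Therefore s = 1.5540 × (n + δ) = 1.5540 × 0.090 = 0.1399.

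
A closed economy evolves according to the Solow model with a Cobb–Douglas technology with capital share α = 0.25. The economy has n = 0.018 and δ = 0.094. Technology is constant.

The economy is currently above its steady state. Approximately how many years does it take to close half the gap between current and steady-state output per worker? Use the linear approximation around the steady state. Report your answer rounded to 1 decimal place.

Near the steady state the convergence rate is λ = (1 − α)(n + δ).
λ = (1 − 0.25) × 0.112 = 0.75 × 0.112 = 0.0840
Half-life = ln 2 / λ = 0.6931 / 0.0840 ≈ 8.25 years

half-life ≈ 8.3 years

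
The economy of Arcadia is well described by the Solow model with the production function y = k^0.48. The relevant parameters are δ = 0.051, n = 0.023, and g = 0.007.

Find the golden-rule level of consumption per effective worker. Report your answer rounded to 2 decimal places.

At the golden rule, f'(k) = n + g + δ, so α·k^(α−1) = n + g + δ and k_gold = (α/(n + g + δ))^(1/(1−α)).
k_gold = (0.48/0.081)^(1/0.52) = 5.9259^1.9231 ≈ 30.6255
c_gold = f(k_gold) − (n + g + δ)·k_gold = 5.1680 − 0.081×30.6255 ≈ 2.6873

c_gold ≈ 2.69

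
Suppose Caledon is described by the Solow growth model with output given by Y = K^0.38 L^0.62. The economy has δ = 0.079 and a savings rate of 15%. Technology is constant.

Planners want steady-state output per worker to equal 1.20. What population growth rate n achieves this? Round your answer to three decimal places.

n ≈ 0.032

At the steady state, Δk = 0, so s·k^α = (n + δ)·k.
Since y* = [s/(n + δ)]^(α/(1−α)), we have s/(n + δ) = (y*)^((1−α)/α) = 1.20^1.6316 = 1.3465.
Therefore n + δ = s / 1.3465 = 0.15 / 1.3465 = 0.1114, so n = 0.1114 − 0.079 = 0.0324.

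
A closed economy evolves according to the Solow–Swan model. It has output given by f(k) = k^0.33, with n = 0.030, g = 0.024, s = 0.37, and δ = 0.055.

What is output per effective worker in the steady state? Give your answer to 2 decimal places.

y* ≈ 1.83

In steady state, investment equals break-even investment: s·k^α = (n + g + δ)·k.
Dividing both sides by k: k^(1−α) = s / (n + g + δ).
k^0.67 = 0.37 / (0.030 + 0.024 + 0.055) = 0.37 / 0.109 = 3.3945
k* = 3.3945^(1/0.67) ≈ 6.1973
y* = (k*)^α = 6.1973^0.33 ≈ 1.8257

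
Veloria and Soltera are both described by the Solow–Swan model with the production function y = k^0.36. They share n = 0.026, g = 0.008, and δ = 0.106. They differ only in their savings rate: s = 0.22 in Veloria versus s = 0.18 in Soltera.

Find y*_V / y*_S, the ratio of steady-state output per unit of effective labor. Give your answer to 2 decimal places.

Steady-state y* = [s/(n + g + δ)]^(α/(1−α)), so the ratio is [ (s_V/(n + g + δ)_V) / (s_S/(n + g + δ)_S) ]^0.5625.
s_V/(n + g + δ)_V = 0.22/0.140 = 1.5714; s_S/(n + g + δ)_S = 0.18/0.140 = 1.2857.
Ratio = (1.5714/1.2857)^0.5625 = 1.2222^0.5625 ≈ 1.1195

y*_V / y*_S ≈ 1.12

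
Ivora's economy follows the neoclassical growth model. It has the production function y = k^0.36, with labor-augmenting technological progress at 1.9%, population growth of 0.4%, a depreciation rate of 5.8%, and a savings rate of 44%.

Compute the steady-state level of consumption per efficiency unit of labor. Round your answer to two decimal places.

At the steady state, Δk = 0, so s·k^α = (n + g + δ)·k.
Dividing both sides by k: k^(1−α) = s / (n + g + δ).
k^0.64 = 0.44 / (0.004 + 0.019 + 0.058) = 0.44 / 0.081 = 5.4321
k* = 5.4321^(1/0.64) ≈ 14.0730
y* = (k*)^α = 14.0730^0.36 ≈ 2.5907
c* = (1 − s)·y* = (1 − 0.44) × 2.5907 ≈ 1.4508

c* ≈ 1.45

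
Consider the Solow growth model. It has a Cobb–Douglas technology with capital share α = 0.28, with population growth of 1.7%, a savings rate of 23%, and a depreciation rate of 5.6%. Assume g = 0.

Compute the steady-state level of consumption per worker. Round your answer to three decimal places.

c* = 1.203

At the steady state, Δk = 0, so s·k^α = (n + δ)·k.
Rearranging, k^(1−α) = s / (n + δ).
k^0.72 = 0.23 / (0.017 + 0.056) = 0.23 / 0.073 = 3.1507
k* = 3.1507^(1/0.72) ≈ 4.9230
y* = (k*)^α = 4.9230^0.28 ≈ 1.5625
c* = (1 − s)·y* = (1 − 0.23) × 1.5625 ≈ 1.2031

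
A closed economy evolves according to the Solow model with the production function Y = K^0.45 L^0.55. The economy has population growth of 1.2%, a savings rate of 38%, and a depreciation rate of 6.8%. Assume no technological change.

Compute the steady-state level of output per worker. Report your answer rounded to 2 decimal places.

At the steady state, Δk = 0, so s·k^α = (n + δ)·k.
Rearranging, k^(1−α) = s / (n + δ).
k^0.55 = 0.38 / (0.012 + 0.068) = 0.38 / 0.080 = 4.7500
k* = 4.7500^(1/0.55) ≈ 16.9962
y* = (k*)^α = 16.9962^0.45 ≈ 3.5781

y* ≈ 3.58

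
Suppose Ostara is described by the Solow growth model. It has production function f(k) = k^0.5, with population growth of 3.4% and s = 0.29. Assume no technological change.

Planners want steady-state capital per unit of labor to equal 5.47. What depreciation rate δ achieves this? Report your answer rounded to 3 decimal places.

δ ≈ 0.090

In steady state, investment equals break-even investment: s·k^α = (n + δ)·k.
So s / (n + δ) = (k*)^(1−α) = 5.47^0.5 = 2.3388.
Therefore n + δ = s / 2.3388 = 0.29 / 2.3388 = 0.1240, so δ = 0.1240 − 0.034 = 0.0900.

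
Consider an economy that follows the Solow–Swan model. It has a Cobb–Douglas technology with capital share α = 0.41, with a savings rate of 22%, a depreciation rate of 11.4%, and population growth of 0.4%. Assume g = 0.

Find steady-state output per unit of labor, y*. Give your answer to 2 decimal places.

Steady state requires s·f(k) = (n + δ)·k, i.e. s·k^α = (n + δ)·k.
Dividing both sides by k: k^(1−α) = s / (n + δ).
k^0.59 = 0.22 / (0.004 + 0.114) = 0.22 / 0.118 = 1.8644
k* = 1.8644^(1/0.59) ≈ 2.8744
y* = (k*)^α = 2.8744^0.41 ≈ 1.5417

y* = 1.54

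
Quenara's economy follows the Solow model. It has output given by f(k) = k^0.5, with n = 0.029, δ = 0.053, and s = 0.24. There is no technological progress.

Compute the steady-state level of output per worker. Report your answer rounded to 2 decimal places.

y* = 2.93

In steady state, investment equals break-even investment: s·k^α = (n + δ)·k.
Dividing both sides by k: k^(1−α) = s / (n + δ).
k^0.5 = 0.24 / (0.029 + 0.053) = 0.24 / 0.082 = 2.9268
k* = 2.9268^(1/0.5) ≈ 8.5662
y* = (k*)^α = 8.5662^0.5 ≈ 2.9268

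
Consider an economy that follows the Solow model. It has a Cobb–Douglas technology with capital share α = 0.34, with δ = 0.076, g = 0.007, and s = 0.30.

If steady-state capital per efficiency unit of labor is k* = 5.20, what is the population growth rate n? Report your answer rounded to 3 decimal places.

In steady state, investment equals break-even investment: s·k^α = (n + g + δ)·k.
So s / (n + g + δ) = (k*)^(1−α) = 5.20^0.66 = 2.9687.
Therefore n + g + δ = s / 2.9687 = 0.30 / 2.9687 = 0.1011, so n = 0.1011 − 0.083 = 0.0181.

n ≈ 0.018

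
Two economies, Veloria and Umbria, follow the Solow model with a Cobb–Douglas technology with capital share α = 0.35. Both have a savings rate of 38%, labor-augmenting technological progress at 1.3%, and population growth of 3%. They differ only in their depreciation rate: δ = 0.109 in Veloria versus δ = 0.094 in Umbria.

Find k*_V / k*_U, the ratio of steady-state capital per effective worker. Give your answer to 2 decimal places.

ratio ≈ 0.85

Steady-state k* = [s/(n + g + δ)]^(1/(1−α)), so the ratio is [ (s_V/(n + g + δ)_V) / (s_U/(n + g + δ)_U) ]^1.5385.
s_V/(n + g + δ)_V = 0.38/0.152 = 2.5000; s_U/(n + g + δ)_U = 0.38/0.137 = 2.7737.
Ratio = (2.5000/2.7737)^1.5385 = 0.9013^1.5385 ≈ 0.8522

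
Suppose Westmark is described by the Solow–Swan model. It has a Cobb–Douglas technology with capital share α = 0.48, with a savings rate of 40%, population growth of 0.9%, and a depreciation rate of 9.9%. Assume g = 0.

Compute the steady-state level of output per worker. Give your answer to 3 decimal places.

y* ≈ 3.349

At the steady state, Δk = 0, so s·k^α = (n + δ)·k.
Dividing both sides by k: k^(1−α) = s / (n + δ).
k^0.52 = 0.40 / (0.009 + 0.099) = 0.40 / 0.108 = 3.7037
k* = 3.7037^(1/0.52) ≈ 12.4031
y* = (k*)^α = 12.4031^0.48 ≈ 3.3488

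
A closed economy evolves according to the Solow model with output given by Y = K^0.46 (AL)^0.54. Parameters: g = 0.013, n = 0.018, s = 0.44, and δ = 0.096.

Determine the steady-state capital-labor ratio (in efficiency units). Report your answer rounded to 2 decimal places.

k* = 9.99

Steady state requires s·f(k) = (n + g + δ)·k, i.e. s·k^α = (n + g + δ)·k.
Dividing both sides by k: k^(1−α) = s / (n + g + δ).
k^0.54 = 0.44 / (0.018 + 0.013 + 0.096) = 0.44 / 0.127 = 3.4646
k* = 3.4646^(1/0.54) ≈ 9.9852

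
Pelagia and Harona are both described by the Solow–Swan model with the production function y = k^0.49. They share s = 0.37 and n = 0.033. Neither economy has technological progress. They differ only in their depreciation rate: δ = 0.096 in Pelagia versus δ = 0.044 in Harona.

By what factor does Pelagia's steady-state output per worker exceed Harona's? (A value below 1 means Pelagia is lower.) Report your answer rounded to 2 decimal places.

Steady-state y* = [s/(n + δ)]^(α/(1−α)), so the ratio is [ (s_P/(n + δ)_P) / (s_H/(n + δ)_H) ]^0.9608.
s_P/(n + δ)_P = 0.37/0.129 = 2.8682; s_H/(n + δ)_H = 0.37/0.077 = 4.8052.
Ratio = (2.8682/4.8052)^0.9608 = 0.5969^0.9608 ≈ 0.6091

y*_P / y*_H ≈ 0.61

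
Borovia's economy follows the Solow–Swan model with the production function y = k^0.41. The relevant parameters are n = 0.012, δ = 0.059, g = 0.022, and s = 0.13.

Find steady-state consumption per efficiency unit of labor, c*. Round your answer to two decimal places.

c* = 1.10

Steady state requires s·f(k) = (n + g + δ)·k, i.e. s·k^α = (n + g + δ)·k.
Rearranging, k^(1−α) = s / (n + g + δ).
k^0.59 = 0.13 / (0.012 + 0.022 + 0.059) = 0.13 / 0.093 = 1.3978
k* = 1.3978^(1/0.59) ≈ 1.7641
y* = (k*)^α = 1.7641^0.41 ≈ 1.2620
c* = (1 − s)·y* = (1 − 0.13) × 1.2620 ≈ 1.0979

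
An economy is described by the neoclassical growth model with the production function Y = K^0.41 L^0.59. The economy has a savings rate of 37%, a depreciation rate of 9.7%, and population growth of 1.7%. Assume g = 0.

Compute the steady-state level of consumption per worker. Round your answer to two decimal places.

At the steady state, Δk = 0, so s·k^α = (n + δ)·k.
Rearranging, k^(1−α) = s / (n + δ).
k^0.59 = 0.37 / (0.017 + 0.097) = 0.37 / 0.114 = 3.2456
k* = 3.2456^(1/0.59) ≈ 7.3553
y* = (k*)^α = 7.3553^0.41 ≈ 2.2662
c* = (1 − s)·y* = (1 − 0.37) × 2.2662 ≈ 1.4277

c* = 1.43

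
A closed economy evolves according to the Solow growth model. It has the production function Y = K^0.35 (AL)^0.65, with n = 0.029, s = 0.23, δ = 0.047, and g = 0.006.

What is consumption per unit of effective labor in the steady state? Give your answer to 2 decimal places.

c* = 1.34

Steady state requires s·f(k) = (n + g + δ)·k, i.e. s·k^α = (n + g + δ)·k.
Dividing both sides by k: k^(1−α) = s / (n + g + δ).
k^0.65 = 0.23 / (0.029 + 0.006 + 0.047) = 0.23 / 0.082 = 2.8049
k* = 2.8049^(1/0.65) ≈ 4.8877
y* = (k*)^α = 4.8877^0.35 ≈ 1.7426
c* = (1 − s)·y* = (1 − 0.23) × 1.7426 ≈ 1.3418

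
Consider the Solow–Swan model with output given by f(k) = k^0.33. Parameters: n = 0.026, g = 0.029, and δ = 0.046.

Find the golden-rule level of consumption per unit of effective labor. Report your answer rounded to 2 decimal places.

At the golden rule, f'(k) = n + g + δ, so α·k^(α−1) = n + g + δ and k_gold = (α/(n + g + δ))^(1/(1−α)).
k_gold = (0.33/0.101)^(1/0.67) = 3.2673^1.4925 ≈ 5.8537
c_gold = f(k_gold) − (n + g + δ)·k_gold = 1.7916 − 0.101×5.8537 ≈ 1.2004

c_gold ≈ 1.20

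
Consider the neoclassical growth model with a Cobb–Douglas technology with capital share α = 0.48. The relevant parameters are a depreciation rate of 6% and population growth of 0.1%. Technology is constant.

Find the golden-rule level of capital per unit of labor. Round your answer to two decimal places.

The golden rule sets f'(k) = n + δ, i.e. α·k^(α−1) = n + δ.
So k^(1−α) = α / (n + δ) = 0.48 / 0.061 = 7.8689.
k_gold = 7.8689^(1/0.52) ≈ 52.8338

k_gold ≈ 52.83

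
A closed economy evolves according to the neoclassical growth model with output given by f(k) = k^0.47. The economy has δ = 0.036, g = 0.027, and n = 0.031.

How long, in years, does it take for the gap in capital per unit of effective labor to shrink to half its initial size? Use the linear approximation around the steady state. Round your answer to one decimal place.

Near the steady state the convergence rate is λ = (1 − α)(n + g + δ).
λ = (1 − 0.47) × 0.094 = 0.53 × 0.094 = 0.04982
Half-life = ln 2 / λ = 0.6931 / 0.04982 ≈ 13.91 years

half-life ≈ 13.9 years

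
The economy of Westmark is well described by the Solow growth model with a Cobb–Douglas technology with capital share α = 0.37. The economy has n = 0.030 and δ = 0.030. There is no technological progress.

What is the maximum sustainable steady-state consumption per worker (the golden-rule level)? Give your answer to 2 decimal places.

At the golden rule, f'(k) = n + δ, so α·k^(α−1) = n + δ and k_gold = (α/(n + δ))^(1/(1−α)).
k_gold = (0.37/0.060)^(1/0.63) = 6.1667^1.5873 ≈ 17.9494
c_gold = f(k_gold) − (n + δ)·k_gold = 2.9107 − 0.060×17.9494 ≈ 1.8337

c_gold ≈ 1.83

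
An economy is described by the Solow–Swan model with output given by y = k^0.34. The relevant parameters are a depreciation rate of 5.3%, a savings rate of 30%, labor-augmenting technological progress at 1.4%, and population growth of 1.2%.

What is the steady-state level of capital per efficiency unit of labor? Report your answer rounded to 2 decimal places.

k* ≈ 7.55

At the steady state, Δk = 0, so s·k^α = (n + g + δ)·k.
Rearranging, k^(1−α) = s / (n + g + δ).
k^0.66 = 0.30 / (0.012 + 0.014 + 0.053) = 0.30 / 0.079 = 3.7975
k* = 3.7975^(1/0.66) ≈ 7.5514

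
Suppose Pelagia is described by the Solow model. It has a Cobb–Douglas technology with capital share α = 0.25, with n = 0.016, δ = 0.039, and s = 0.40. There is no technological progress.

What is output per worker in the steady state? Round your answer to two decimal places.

y* = 1.94

At the steady state, Δk = 0, so s·k^α = (n + δ)·k.
Dividing both sides by k: k^(1−α) = s / (n + δ).
k^0.75 = 0.40 / (0.016 + 0.039) = 0.40 / 0.055 = 7.2727
k* = 7.2727^(1/0.75) ≈ 14.0905
y* = (k*)^α = 14.0905^0.25 ≈ 1.9375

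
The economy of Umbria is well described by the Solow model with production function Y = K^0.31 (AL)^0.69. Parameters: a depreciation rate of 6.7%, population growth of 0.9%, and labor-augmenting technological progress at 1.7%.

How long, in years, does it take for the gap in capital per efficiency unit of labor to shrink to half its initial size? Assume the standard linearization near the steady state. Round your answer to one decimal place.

about 10.8 years

Near the steady state the convergence rate is λ = (1 − α)(n + g + δ).
λ = (1 − 0.31) × 0.093 = 0.69 × 0.093 = 0.06417
Half-life = ln 2 / λ = 0.6931 / 0.06417 ≈ 10.80 years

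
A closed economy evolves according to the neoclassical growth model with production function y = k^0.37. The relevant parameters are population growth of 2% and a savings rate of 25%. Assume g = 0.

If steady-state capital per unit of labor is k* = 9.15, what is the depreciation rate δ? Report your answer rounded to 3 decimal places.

In steady state, investment equals break-even investment: s·k^α = (n + δ)·k.
So s / (n + δ) = (k*)^(1−α) = 9.15^0.63 = 4.0336.
Therefore n + δ = s / 4.0336 = 0.25 / 4.0336 = 0.0620, so δ = 0.0620 − 0.020 = 0.0420.

δ ≈ 0.042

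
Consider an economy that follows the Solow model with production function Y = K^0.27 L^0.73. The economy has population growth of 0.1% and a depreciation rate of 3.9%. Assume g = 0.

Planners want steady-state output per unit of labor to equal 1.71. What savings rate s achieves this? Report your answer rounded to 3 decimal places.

At the steady state, Δk = 0, so s·k^α = (n + δ)·k.
Since y* = [s/(n + δ)]^(α/(1−α)), we have s/(n + δ) = (y*)^((1−α)/α) = 1.71^2.7037 = 4.2653.
Therefore s = 4.2653 × (n + δ) = 4.2653 × 0.040 = 0.1706.

s ≈ 0.171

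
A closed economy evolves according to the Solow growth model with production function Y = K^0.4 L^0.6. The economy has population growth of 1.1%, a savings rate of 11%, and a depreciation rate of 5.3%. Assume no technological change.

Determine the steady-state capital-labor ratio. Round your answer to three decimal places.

k* = 2.466

In steady state, investment equals break-even investment: s·k^α = (n + δ)·k.
Dividing both sides by k: k^(1−α) = s / (n + δ).
k^0.6 = 0.11 / (0.011 + 0.053) = 0.11 / 0.064 = 1.7188
k* = 1.7188^(1/0.6) ≈ 2.4663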